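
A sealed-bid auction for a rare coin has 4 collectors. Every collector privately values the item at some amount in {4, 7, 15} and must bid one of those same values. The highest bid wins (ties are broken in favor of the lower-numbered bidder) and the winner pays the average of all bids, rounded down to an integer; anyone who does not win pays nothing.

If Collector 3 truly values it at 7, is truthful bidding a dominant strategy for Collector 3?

Check each profile of the others' bids and compare truth against every alternative bid.
Others bid (4, 4, 4): truth gives 3, best alternative gives 1.
Others bid (4, 4, 7): truth gives 2, best alternative gives 0.
Others bid (4, 4, 15): truth gives 0, best alternative gives 0.
Others bid (4, 7, 4): truth gives 0, best alternative gives 0.
Others bid (4, 7, 7): truth gives 0, best alternative gives 0.
Others bid (4, 7, 15): truth gives 0, best alternative gives 0.
(Remaining 21 profiles checked similarly; truth is weakly best in each.)
In every case the truthful bid is at least as good as any alternative, so it is a dominant strategy.

Yes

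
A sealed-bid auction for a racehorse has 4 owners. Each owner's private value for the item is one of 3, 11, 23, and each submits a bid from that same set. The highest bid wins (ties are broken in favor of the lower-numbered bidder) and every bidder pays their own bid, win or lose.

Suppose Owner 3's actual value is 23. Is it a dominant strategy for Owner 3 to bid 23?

Consider the case where Owner 1 bids 3, Owner 2 bids 3 and Owner 4 bids 3.
Truthful bid 23: wins, pays 23, utility 23 - 23 = 0.
Bid 11 instead: wins, pays 11, utility 23 - 11 = 12.
Since 12 > 0, bidding 11 is strictly better here, so truthful bidding is not dominant.

No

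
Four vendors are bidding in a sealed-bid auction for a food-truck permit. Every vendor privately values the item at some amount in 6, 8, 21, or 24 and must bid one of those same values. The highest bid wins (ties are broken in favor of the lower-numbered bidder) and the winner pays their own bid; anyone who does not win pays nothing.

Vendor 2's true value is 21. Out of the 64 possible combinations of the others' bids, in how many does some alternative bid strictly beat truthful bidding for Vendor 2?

4

Others bid (6, 6, 6): truth gives 0; bid 8 gives 13 > 0. Violating.
Others bid (6, 6, 8): truth gives 0; bid 8 gives 13 > 0. Violating.
Others bid (6, 8, 6): truth gives 0; bid 8 gives 13 > 0. Violating.
Others bid (6, 8, 8): truth gives 0; bid 8 gives 13 > 0. Violating.
Others bid (6, 6, 21): truth gives 0; no alternative beats it.
Others bid (6, 6, 24): truth gives 0; no alternative beats it.
(Checking all 64 profiles: 4 have a profitable deviation, 60 do not.)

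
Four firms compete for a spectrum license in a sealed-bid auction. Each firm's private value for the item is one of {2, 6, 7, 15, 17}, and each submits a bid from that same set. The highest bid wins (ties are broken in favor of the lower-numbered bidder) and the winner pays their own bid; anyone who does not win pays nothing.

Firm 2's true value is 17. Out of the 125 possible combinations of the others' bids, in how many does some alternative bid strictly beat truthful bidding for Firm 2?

Others bid (2, 2, 2): truth gives 0; bid 6 gives 11 > 0. Violating.
Others bid (2, 2, 6): truth gives 0; bid 6 gives 11 > 0. Violating.
Others bid (2, 2, 7): truth gives 0; bid 7 gives 10 > 0. Violating.
Others bid (2, 2, 15): truth gives 0; bid 15 gives 2 > 0. Violating.
Others bid (2, 2, 17): truth gives 0; no alternative beats it.
Others bid (2, 6, 17): truth gives 0; no alternative beats it.
(Checking all 125 profiles: 48 have a profitable deviation, 77 do not.)

48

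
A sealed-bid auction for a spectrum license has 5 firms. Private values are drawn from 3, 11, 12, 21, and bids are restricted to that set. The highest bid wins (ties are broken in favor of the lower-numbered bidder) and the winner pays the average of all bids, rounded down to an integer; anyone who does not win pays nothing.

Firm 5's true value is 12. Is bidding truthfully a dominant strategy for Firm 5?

Consider the case where Firm 1 bids 3, Firm 2 bids 3, Firm 3 bids 3 and Firm 4 bids 12.
Truthful bid 12: loses, pays 0, utility 0.
Bid 21 instead: wins, pays 8, utility 12 - 8 = 4.
Since 4 > 0, bidding 21 is strictly better here, so truthful bidding is not dominant.

No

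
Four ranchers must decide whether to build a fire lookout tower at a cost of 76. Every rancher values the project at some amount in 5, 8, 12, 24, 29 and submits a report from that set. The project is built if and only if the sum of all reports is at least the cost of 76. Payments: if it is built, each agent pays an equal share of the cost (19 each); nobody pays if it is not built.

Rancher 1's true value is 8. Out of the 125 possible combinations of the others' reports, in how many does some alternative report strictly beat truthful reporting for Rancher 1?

3

Others report (12, 29, 29): truth gives -11; report 5 gives 0 > -11. Violating.
Others report (29, 12, 29): truth gives -11; report 5 gives 0 > -11. Violating.
Others report (29, 29, 12): truth gives -11; report 5 gives 0 > -11. Violating.
Others report (5, 5, 5): truth gives 0; no alternative beats it.
Others report (5, 5, 8): truth gives 0; no alternative beats it.
(Checking all 125 profiles: 3 have a profitable deviation, 122 do not.)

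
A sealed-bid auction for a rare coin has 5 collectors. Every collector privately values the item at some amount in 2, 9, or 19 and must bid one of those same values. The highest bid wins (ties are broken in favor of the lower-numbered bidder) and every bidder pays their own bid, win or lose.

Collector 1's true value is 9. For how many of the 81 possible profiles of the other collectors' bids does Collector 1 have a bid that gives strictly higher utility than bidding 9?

66

Others bid (2, 2, 2, 2): truth gives 0; bid 2 gives 7 > 0. Violating.
Others bid (2, 2, 2, 19): truth gives -9; bid 2 gives -2 > -9. Violating.
Others bid (2, 2, 9, 19): truth gives -9; bid 2 gives -2 > -9. Violating.
Others bid (2, 2, 19, 2): truth gives -9; bid 2 gives -2 > -9. Violating.
Others bid (2, 2, 2, 9): truth gives 0; no alternative beats it.
Others bid (2, 2, 9, 2): truth gives 0; no alternative beats it.
(Checking all 81 profiles: 66 have a profitable deviation, 15 do not.)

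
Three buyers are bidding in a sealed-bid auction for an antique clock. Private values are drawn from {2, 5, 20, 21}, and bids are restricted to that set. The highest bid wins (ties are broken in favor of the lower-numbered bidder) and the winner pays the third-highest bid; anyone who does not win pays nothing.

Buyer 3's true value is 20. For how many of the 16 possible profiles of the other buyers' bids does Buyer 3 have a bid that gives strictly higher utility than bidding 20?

Others bid (2, 20): truth gives 0; bid 21 gives 18 > 0. Violating.
Others bid (5, 20): truth gives 0; bid 21 gives 15 > 0. Violating.
Others bid (20, 2): truth gives 0; bid 21 gives 18 > 0. Violating.
Others bid (20, 5): truth gives 0; bid 21 gives 15 > 0. Violating.
Others bid (2, 2): truth gives 18; no alternative beats it.
Others bid (2, 5): truth gives 18; no alternative beats it.
(Checking all 16 profiles: 4 have a profitable deviation, 12 do not.)

4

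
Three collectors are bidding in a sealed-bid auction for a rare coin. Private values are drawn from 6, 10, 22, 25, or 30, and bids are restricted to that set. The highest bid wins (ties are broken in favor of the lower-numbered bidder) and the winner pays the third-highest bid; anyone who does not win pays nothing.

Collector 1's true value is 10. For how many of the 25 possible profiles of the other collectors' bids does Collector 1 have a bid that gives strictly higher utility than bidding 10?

Others bid (6, 22): truth gives 0; bid 22 gives 4 > 0. Violating.
Others bid (6, 25): truth gives 0; bid 25 gives 4 > 0. Violating.
Others bid (6, 30): truth gives 0; bid 30 gives 4 > 0. Violating.
Others bid (22, 6): truth gives 0; bid 22 gives 4 > 0. Violating.
Others bid (6, 6): truth gives 4; no alternative beats it.
Others bid (6, 10): truth gives 4; no alternative beats it.
(Checking all 25 profiles: 6 have a profitable deviation, 19 do not.)

6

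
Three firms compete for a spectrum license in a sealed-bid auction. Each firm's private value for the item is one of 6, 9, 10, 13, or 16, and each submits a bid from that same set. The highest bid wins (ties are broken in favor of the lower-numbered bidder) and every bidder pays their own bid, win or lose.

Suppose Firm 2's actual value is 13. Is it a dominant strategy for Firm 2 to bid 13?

Consider the case where Firm 1 bids 6 and Firm 3 bids 6.
Truthful bid 13: wins, pays 13, utility 13 - 13 = 0.
Bid 9 instead: wins, pays 9, utility 13 - 9 = 4.
Since 4 > 0, bidding 9 is strictly better here, so truthful bidding is not dominant.

No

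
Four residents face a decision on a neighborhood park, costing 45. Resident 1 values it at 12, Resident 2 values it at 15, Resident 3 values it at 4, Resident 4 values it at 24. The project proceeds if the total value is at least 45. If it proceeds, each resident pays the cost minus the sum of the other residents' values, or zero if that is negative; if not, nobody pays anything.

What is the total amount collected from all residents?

21

Total value 55 ≥ cost 45, so it is built.
Resident 1: others sum to 43; max(0, 45 - 43) = 2.
Resident 2: others sum to 40; max(0, 45 - 40) = 5.
Resident 3: others sum to 51; max(0, 45 - 51) = 0.
Resident 4: others sum to 31; max(0, 45 - 31) = 14.
Total collected = 2 + 5 + 0 + 14 = 21.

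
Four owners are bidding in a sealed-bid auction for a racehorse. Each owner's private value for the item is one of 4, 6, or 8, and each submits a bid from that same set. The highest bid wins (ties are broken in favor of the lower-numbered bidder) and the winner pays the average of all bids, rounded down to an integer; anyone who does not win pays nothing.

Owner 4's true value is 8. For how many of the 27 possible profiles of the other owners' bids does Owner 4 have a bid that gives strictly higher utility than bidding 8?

1

Others bid (4, 4, 4): truth gives 3; bid 6 gives 4 > 3. Violating.
Others bid (4, 4, 6): truth gives 3; no alternative beats it.
Others bid (4, 4, 8): truth gives 0; no alternative beats it.
(Checking all 27 profiles: 1 has a profitable deviation, 26 do not.)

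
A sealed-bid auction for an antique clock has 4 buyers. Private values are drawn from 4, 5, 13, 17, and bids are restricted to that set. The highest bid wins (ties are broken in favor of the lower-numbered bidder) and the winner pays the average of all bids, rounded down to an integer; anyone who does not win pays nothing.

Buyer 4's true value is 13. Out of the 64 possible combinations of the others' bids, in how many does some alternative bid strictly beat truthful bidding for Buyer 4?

19

Others bid (4, 4, 4): truth gives 7; bid 5 gives 9 > 7. Violating.
Others bid (4, 4, 13): truth gives 0; bid 17 gives 4 > 0. Violating.
Others bid (4, 5, 13): truth gives 0; bid 17 gives 4 > 0. Violating.
Others bid (4, 13, 4): truth gives 0; bid 17 gives 4 > 0. Violating.
Others bid (4, 4, 5): truth gives 7; no alternative beats it.
Others bid (4, 4, 17): truth gives 0; no alternative beats it.
(Checking all 64 profiles: 19 have a profitable deviation, 45 do not.)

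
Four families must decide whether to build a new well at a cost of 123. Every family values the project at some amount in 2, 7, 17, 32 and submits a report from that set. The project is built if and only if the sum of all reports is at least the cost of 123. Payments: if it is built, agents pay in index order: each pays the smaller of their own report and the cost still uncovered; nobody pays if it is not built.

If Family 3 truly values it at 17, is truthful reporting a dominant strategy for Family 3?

Check each profile of the others' reports and compare truth against every alternative report.
Others report (2, 2, 2): truth gives 0, best alternative gives 0.
Others report (2, 2, 7): truth gives 0, best alternative gives 0.
Others report (2, 2, 17): truth gives 0, best alternative gives 0.
Others report (2, 2, 32): truth gives 0, best alternative gives 0.
Others report (2, 7, 2): truth gives 0, best alternative gives 0.
Others report (2, 7, 7): truth gives 0, best alternative gives 0.
(Remaining 58 profiles checked similarly; truth is weakly best in each.)
In every case the truthful report is at least as good as any alternative, so it is a dominant strategy.

Yes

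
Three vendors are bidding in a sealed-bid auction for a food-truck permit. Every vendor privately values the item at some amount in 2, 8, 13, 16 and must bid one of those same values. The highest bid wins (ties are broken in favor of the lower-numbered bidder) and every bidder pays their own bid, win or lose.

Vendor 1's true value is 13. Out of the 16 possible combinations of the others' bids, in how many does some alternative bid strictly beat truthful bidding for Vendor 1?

11

Others bid (2, 2): truth gives 0; bid 2 gives 11 > 0. Violating.
Others bid (2, 8): truth gives 0; bid 8 gives 5 > 0. Violating.
Others bid (2, 16): truth gives -13; bid 2 gives -2 > -13. Violating.
Others bid (8, 2): truth gives 0; bid 8 gives 5 > 0. Violating.
Others bid (2, 13): truth gives 0; no alternative beats it.
Others bid (8, 13): truth gives 0; no alternative beats it.
(Checking all 16 profiles: 11 have a profitable deviation, 5 do not.)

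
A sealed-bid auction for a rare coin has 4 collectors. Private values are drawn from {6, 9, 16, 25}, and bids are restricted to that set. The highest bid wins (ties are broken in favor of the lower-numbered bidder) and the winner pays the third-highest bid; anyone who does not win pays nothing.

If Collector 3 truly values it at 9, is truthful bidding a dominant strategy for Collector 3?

Consider the case where Collector 1 bids 6, Collector 2 bids 6 and Collector 4 bids 16.
Truthful bid 9: loses, pays 0, utility 0.
Bid 16 instead: wins, pays 6, utility 9 - 6 = 3.
Since 3 > 0, bidding 16 is strictly better here, so truthful bidding is not dominant.

No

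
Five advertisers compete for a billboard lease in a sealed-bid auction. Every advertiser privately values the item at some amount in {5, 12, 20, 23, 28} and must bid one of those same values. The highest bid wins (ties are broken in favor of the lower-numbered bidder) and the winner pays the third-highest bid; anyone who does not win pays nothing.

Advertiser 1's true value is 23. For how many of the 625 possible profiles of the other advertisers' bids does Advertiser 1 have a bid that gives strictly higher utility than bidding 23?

Others bid (5, 5, 5, 28): truth gives 0; bid 28 gives 18 > 0. Violating.
Others bid (5, 5, 12, 28): truth gives 0; bid 28 gives 11 > 0. Violating.
Others bid (5, 5, 20, 28): truth gives 0; bid 28 gives 3 > 0. Violating.
Others bid (5, 5, 28, 5): truth gives 0; bid 28 gives 18 > 0. Violating.
Others bid (5, 5, 5, 5): truth gives 18; no alternative beats it.
Others bid (5, 5, 5, 12): truth gives 18; no alternative beats it.
(Checking all 625 profiles: 108 have a profitable deviation, 517 do not.)

108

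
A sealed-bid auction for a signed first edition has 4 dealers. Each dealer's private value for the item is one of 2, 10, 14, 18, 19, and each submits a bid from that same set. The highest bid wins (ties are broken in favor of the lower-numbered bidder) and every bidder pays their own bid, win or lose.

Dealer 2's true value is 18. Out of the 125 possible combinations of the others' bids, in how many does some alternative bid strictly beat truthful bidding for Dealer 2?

Others bid (2, 2, 2): truth gives 0; bid 10 gives 8 > 0. Violating.
Others bid (2, 2, 10): truth gives 0; bid 10 gives 8 > 0. Violating.
Others bid (2, 2, 14): truth gives 0; bid 14 gives 4 > 0. Violating.
Others bid (2, 2, 19): truth gives -18; bid 19 gives -1 > -18. Violating.
Others bid (2, 2, 18): truth gives 0; no alternative beats it.
Others bid (2, 10, 18): truth gives 0; no alternative beats it.
(Checking all 125 profiles: 95 have a profitable deviation, 30 do not.)

95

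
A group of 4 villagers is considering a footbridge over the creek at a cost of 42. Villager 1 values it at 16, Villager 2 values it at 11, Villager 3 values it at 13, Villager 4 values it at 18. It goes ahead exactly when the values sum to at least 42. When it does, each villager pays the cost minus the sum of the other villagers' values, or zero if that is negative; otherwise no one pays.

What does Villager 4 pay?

Total value 58 ≥ cost 42, so the project is built.
The other villagers' values sum to 40.
Cost minus that sum is 42 - 40 = 2.

2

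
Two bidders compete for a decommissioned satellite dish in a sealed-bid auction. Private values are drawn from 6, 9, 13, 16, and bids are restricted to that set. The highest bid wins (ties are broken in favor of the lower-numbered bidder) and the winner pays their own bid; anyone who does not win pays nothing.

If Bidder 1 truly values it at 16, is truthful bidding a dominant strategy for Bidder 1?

Consider the case where Bidder 2 bids 6.
Truthful bid 16: wins, pays 16, utility 16 - 16 = 0.
Bid 6 instead: wins, pays 6, utility 16 - 6 = 10.
Since 10 > 0, bidding 6 is strictly better here, so truthful bidding is not dominant.

No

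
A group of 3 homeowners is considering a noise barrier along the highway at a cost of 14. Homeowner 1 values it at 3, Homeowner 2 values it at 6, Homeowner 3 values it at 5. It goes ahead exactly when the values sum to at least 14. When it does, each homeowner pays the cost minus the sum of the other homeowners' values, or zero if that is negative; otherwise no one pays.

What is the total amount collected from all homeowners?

14

Total value 14 ≥ cost 14, so it is built.
Homeowner 1: others sum to 11; max(0, 14 - 11) = 3.
Homeowner 2: others sum to 8; max(0, 14 - 8) = 6.
Homeowner 3: others sum to 9; max(0, 14 - 9) = 5.
Total collected = 3 + 6 + 5 = 14.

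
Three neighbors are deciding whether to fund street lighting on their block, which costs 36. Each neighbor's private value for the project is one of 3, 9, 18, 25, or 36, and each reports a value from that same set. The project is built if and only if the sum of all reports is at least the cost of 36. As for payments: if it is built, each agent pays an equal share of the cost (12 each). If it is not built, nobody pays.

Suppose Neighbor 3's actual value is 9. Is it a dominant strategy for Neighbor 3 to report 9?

No

Consider the case where Neighbor 1 reports 3 and Neighbor 2 reports 25.
Truthful report 9: project built, pays 12, utility 9 - 12 = -3.
Report 3 instead: project not built, utility 0.
Since 0 > -3, reporting 3 is strictly better here, so truthful reporting is not dominant.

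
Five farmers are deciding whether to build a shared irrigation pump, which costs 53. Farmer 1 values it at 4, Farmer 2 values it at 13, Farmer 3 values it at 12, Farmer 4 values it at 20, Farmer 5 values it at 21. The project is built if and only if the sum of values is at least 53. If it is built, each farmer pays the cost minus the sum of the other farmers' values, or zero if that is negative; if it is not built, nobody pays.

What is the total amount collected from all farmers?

7

Total value 70 ≥ cost 53, so it is built.
Farmer 1: others sum to 66; max(0, 53 - 66) = 0.
Farmer 2: others sum to 57; max(0, 53 - 57) = 0.
Farmer 3: others sum to 58; max(0, 53 - 58) = 0.
Farmer 4: others sum to 50; max(0, 53 - 50) = 3.
Farmer 5: others sum to 49; max(0, 53 - 49) = 4.
Total collected = 0 + 0 + 0 + 3 + 4 = 7.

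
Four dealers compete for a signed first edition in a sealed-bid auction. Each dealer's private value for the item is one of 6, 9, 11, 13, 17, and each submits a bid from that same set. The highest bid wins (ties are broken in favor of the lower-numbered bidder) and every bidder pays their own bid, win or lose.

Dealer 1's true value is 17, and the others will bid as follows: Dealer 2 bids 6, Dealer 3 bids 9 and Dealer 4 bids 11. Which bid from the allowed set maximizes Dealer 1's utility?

Bid 6: loses but pays 6, utility -6.
Bid 9: loses but pays 9, utility -9.
Bid 11: wins, pays 11, utility 17 - 11 = 6.
Bid 13: wins, pays 13, utility 17 - 13 = 4.
Bid 17: wins, pays 17, utility 17 - 17 = 0.
The best choice is 11 with utility 6.

11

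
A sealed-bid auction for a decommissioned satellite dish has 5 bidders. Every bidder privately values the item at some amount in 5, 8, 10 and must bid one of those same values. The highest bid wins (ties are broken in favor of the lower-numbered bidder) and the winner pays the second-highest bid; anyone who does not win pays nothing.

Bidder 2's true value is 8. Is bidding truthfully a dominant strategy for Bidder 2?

Yes

Check each profile of the others' bids and compare truth against every alternative bid.
Others bid (5, 5, 5, 5): truth gives 3, best alternative gives 3.
Others bid (5, 5, 5, 8): truth gives 0, best alternative gives 0.
Others bid (5, 5, 5, 10): truth gives 0, best alternative gives 0.
Others bid (5, 5, 8, 5): truth gives 0, best alternative gives 0.
Others bid (5, 5, 8, 8): truth gives 0, best alternative gives 0.
Others bid (5, 5, 8, 10): truth gives 0, best alternative gives 0.
(Remaining 75 profiles checked similarly; truth is weakly best in each.)
In every case the truthful bid is at least as good as any alternative, so it is a dominant strategy.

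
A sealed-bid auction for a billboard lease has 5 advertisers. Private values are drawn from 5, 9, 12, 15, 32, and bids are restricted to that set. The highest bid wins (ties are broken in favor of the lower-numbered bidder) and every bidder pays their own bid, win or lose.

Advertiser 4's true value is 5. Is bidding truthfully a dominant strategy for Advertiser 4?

No

Consider the case where Advertiser 1 bids 5, Advertiser 2 bids 5, Advertiser 3 bids 5 and Advertiser 5 bids 5.
Truthful bid 5: loses but pays 5, utility -5.
Bid 9 instead: wins, pays 9, utility 5 - 9 = -4.
Since -4 > -5, bidding 9 is strictly better here, so truthful bidding is not dominant.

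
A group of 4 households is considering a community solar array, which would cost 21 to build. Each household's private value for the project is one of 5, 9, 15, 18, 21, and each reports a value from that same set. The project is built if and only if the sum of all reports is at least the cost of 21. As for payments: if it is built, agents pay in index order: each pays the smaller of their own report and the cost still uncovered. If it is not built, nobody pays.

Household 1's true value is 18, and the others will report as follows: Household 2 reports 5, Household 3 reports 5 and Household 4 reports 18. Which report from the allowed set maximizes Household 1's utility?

Report 5: project built, pays 5, utility 18 - 5 = 13.
Report 9: project built, pays 9, utility 18 - 9 = 9.
Report 15: project built, pays 15, utility 18 - 15 = 3.
Report 18: project built, pays 18, utility 18 - 18 = 0.
Report 21: project built, pays 21, utility 18 - 21 = -3.
The best choice is 5 with utility 13.

5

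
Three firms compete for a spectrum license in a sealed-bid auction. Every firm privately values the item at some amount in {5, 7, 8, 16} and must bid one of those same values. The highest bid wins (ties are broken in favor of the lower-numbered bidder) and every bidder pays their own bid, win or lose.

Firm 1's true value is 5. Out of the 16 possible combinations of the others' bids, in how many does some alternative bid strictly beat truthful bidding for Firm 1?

8

Others bid (5, 7): truth gives -5; bid 7 gives -2 > -5. Violating.
Others bid (5, 8): truth gives -5; bid 8 gives -3 > -5. Violating.
Others bid (7, 5): truth gives -5; bid 7 gives -2 > -5. Violating.
Others bid (7, 7): truth gives -5; bid 7 gives -2 > -5. Violating.
Others bid (5, 5): truth gives 0; no alternative beats it.
Others bid (5, 16): truth gives -5; no alternative beats it.
(Checking all 16 profiles: 8 have a profitable deviation, 8 do not.)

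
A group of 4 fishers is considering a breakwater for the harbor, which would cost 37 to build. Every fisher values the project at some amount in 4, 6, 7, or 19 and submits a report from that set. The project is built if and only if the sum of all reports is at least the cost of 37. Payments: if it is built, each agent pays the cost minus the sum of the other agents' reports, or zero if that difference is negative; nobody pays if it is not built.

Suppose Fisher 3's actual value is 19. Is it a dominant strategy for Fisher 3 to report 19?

Check each profile of the others' reports and compare truth against every alternative report.
Others report (4, 6, 19): truth gives 11, best alternative gives 0.
Others report (4, 19, 6): truth gives 11, best alternative gives 0.
Others report (6, 4, 19): truth gives 11, best alternative gives 0.
Others report (6, 19, 4): truth gives 11, best alternative gives 0.
Others report (19, 4, 6): truth gives 11, best alternative gives 0.
Others report (19, 6, 4): truth gives 11, best alternative gives 0.
(Remaining 58 profiles checked similarly; truth is weakly best in each.)
In every case the truthful report is at least as good as any alternative, so it is a dominant strategy.

Yes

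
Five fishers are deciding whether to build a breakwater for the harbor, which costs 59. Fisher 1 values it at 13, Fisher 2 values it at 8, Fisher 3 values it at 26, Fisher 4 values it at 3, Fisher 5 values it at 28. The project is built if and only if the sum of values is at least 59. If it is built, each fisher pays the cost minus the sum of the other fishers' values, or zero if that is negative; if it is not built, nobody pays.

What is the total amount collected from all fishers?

Total value 78 ≥ cost 59, so it is built.
Fisher 1: others sum to 65; max(0, 59 - 65) = 0.
Fisher 2: others sum to 70; max(0, 59 - 70) = 0.
Fisher 3: others sum to 52; max(0, 59 - 52) = 7.
Fisher 4: others sum to 75; max(0, 59 - 75) = 0.
Fisher 5: others sum to 50; max(0, 59 - 50) = 9.
Total collected = 0 + 0 + 7 + 0 + 9 = 16.

16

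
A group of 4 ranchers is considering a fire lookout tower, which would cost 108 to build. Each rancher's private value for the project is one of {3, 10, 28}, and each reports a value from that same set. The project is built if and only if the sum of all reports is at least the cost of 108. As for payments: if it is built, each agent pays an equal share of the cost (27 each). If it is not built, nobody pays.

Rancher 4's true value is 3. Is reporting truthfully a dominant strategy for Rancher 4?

Check each profile of the others' reports and compare truth against every alternative report.
Others report (3, 3, 3): truth gives 0, best alternative gives 0.
Others report (3, 3, 10): truth gives 0, best alternative gives 0.
Others report (3, 3, 28): truth gives 0, best alternative gives 0.
Others report (3, 10, 3): truth gives 0, best alternative gives 0.
Others report (3, 10, 10): truth gives 0, best alternative gives 0.
Others report (3, 10, 28): truth gives 0, best alternative gives 0.
(Remaining 21 profiles checked similarly; truth is weakly best in each.)
In every case the truthful report is at least as good as any alternative, so it is a dominant strategy.

Yes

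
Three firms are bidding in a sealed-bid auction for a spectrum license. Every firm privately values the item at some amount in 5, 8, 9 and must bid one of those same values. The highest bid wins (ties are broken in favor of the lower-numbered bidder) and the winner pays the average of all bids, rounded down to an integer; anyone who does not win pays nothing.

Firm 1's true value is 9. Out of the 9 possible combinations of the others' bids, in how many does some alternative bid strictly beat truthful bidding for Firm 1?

Others bid (5, 5): truth gives 3; bid 5 gives 4 > 3. Violating.
Others bid (5, 8): truth gives 2; no alternative beats it.
Others bid (5, 9): truth gives 2; no alternative beats it.
(Checking all 9 profiles: 1 has a profitable deviation, 8 do not.)

1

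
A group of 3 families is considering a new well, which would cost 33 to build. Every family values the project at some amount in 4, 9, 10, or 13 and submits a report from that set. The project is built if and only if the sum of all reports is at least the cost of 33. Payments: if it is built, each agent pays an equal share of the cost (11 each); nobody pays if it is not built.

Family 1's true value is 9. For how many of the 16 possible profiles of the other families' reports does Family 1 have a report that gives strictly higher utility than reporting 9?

1

Others report (13, 13): truth gives -2; report 4 gives 0 > -2. Violating.
Others report (4, 4): truth gives 0; no alternative beats it.
Others report (4, 9): truth gives 0; no alternative beats it.
(Checking all 16 profiles: 1 has a profitable deviation, 15 do not.)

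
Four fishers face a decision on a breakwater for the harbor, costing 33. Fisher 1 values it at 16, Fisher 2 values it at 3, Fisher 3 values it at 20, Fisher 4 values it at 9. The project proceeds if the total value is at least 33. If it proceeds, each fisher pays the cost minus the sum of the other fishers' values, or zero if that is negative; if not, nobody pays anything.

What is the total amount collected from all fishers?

Total value 48 ≥ cost 33, so it is built.
Fisher 1: others sum to 32; max(0, 33 - 32) = 1.
Fisher 2: others sum to 45; max(0, 33 - 45) = 0.
Fisher 3: others sum to 28; max(0, 33 - 28) = 5.
Fisher 4: others sum to 39; max(0, 33 - 39) = 0.
Total collected = 1 + 0 + 5 + 0 = 6.

6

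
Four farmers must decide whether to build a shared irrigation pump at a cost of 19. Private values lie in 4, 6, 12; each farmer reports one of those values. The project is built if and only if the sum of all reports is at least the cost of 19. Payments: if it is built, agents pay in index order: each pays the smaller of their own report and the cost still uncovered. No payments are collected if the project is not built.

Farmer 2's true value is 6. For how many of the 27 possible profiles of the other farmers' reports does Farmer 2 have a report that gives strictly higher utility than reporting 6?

23

Others report (4, 4, 12): truth gives 0; report 4 gives 2 > 0. Violating.
Others report (4, 6, 6): truth gives 0; report 4 gives 2 > 0. Violating.
Others report (4, 6, 12): truth gives 0; report 4 gives 2 > 0. Violating.
Others report (4, 12, 4): truth gives 0; report 4 gives 2 > 0. Violating.
Others report (4, 4, 4): truth gives 0; no alternative beats it.
Others report (4, 4, 6): truth gives 0; no alternative beats it.
(Checking all 27 profiles: 23 have a profitable deviation, 4 do not.)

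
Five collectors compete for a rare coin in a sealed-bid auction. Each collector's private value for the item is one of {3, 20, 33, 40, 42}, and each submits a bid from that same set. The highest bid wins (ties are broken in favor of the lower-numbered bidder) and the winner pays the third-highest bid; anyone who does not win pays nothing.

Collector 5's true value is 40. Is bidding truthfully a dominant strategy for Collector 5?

No

Consider the case where Collector 1 bids 3, Collector 2 bids 3, Collector 3 bids 3 and Collector 4 bids 40.
Truthful bid 40: loses, pays 0, utility 0.
Bid 42 instead: wins, pays 3, utility 40 - 3 = 37.
Since 37 > 0, bidding 42 is strictly better here, so truthful bidding is not dominant.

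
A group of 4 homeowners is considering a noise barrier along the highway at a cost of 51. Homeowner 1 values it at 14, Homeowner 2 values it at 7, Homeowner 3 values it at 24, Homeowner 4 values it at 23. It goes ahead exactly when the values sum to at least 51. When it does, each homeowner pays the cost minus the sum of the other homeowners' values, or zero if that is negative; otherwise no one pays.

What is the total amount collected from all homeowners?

Total value 68 ≥ cost 51, so it is built.
Homeowner 1: others sum to 54; max(0, 51 - 54) = 0.
Homeowner 2: others sum to 61; max(0, 51 - 61) = 0.
Homeowner 3: others sum to 44; max(0, 51 - 44) = 7.
Homeowner 4: others sum to 45; max(0, 51 - 45) = 6.
Total collected = 0 + 0 + 7 + 6 = 13.

13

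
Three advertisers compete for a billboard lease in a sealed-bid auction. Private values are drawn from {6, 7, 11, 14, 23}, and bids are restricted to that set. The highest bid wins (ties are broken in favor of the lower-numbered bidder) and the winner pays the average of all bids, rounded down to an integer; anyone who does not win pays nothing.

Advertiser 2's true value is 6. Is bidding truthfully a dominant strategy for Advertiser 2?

Yes

Check each profile of the others' bids and compare truth against every alternative bid.
Others bid (6, 6): truth gives 0, best alternative gives 0.
Others bid (6, 7): truth gives 0, best alternative gives 0.
Others bid (6, 11): truth gives 0, best alternative gives 0.
Others bid (6, 14): truth gives 0, best alternative gives 0.
Others bid (6, 23): truth gives 0, best alternative gives 0.
Others bid (7, 6): truth gives 0, best alternative gives 0.
(Remaining 19 profiles checked similarly; truth is weakly best in each.)
In every case the truthful bid is at least as good as any alternative, so it is a dominant strategy.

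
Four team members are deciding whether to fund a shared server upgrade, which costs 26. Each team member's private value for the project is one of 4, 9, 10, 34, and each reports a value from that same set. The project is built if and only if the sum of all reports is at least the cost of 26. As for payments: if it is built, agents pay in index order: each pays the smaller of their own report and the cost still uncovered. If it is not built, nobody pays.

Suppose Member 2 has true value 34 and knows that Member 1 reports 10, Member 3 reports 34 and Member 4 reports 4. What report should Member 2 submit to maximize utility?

Report 4: project built, pays 4, utility 34 - 4 = 30.
Report 9: project built, pays 9, utility 34 - 9 = 25.
Report 10: project built, pays 10, utility 34 - 10 = 24.
Report 34: project built, pays 16, utility 34 - 16 = 18.
The best choice is 4 with utility 30.

4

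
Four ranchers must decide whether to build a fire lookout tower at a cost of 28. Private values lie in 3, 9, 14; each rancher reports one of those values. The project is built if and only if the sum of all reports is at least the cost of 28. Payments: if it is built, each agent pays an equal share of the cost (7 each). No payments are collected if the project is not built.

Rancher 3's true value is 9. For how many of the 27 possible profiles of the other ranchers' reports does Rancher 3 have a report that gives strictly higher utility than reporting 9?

3

Others report (3, 3, 9): truth gives 0; report 14 gives 2 > 0. Violating.
Others report (3, 9, 3): truth gives 0; report 14 gives 2 > 0. Violating.
Others report (9, 3, 3): truth gives 0; report 14 gives 2 > 0. Violating.
Others report (3, 3, 3): truth gives 0; no alternative beats it.
Others report (3, 3, 14): truth gives 2; no alternative beats it.
(Checking all 27 profiles: 3 have a profitable deviation, 24 do not.)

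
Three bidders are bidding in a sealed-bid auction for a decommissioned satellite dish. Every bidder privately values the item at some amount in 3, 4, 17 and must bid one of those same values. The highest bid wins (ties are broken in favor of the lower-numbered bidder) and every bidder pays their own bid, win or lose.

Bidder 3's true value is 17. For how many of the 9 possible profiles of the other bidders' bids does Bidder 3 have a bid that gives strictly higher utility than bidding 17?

Others bid (3, 3): truth gives 0; bid 4 gives 13 > 0. Violating.
Others bid (3, 17): truth gives -17; bid 3 gives -3 > -17. Violating.
Others bid (4, 17): truth gives -17; bid 3 gives -3 > -17. Violating.
Others bid (17, 3): truth gives -17; bid 3 gives -3 > -17. Violating.
Others bid (3, 4): truth gives 0; no alternative beats it.
Others bid (4, 3): truth gives 0; no alternative beats it.
(Checking all 9 profiles: 6 have a profitable deviation, 3 do not.)

6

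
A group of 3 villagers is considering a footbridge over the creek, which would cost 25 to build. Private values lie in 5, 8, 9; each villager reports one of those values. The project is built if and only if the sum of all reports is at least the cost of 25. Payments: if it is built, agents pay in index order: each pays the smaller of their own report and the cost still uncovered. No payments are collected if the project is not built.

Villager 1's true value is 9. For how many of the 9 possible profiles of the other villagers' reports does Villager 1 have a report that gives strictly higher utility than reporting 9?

3

Others report (8, 9): truth gives 0; report 8 gives 1 > 0. Violating.
Others report (9, 8): truth gives 0; report 8 gives 1 > 0. Violating.
Others report (9, 9): truth gives 0; report 8 gives 1 > 0. Violating.
Others report (5, 5): truth gives 0; no alternative beats it.
Others report (5, 8): truth gives 0; no alternative beats it.
(Checking all 9 profiles: 3 have a profitable deviation, 6 do not.)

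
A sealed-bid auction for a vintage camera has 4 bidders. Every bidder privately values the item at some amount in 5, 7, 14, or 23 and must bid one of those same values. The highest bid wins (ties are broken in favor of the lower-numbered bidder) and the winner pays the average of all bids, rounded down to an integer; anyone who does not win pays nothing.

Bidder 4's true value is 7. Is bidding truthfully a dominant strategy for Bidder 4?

Yes

Check each profile of the others' bids and compare truth against every alternative bid.
Others bid (5, 5, 5): truth gives 2, best alternative gives 0.
Others bid (5, 5, 7): truth gives 0, best alternative gives 0.
Others bid (5, 5, 14): truth gives 0, best alternative gives 0.
Others bid (5, 5, 23): truth gives 0, best alternative gives 0.
Others bid (5, 7, 5): truth gives 0, best alternative gives 0.
Others bid (5, 7, 7): truth gives 0, best alternative gives 0.
(Remaining 58 profiles checked similarly; truth is weakly best in each.)
In every case the truthful bid is at least as good as any alternative, so it is a dominant strategy.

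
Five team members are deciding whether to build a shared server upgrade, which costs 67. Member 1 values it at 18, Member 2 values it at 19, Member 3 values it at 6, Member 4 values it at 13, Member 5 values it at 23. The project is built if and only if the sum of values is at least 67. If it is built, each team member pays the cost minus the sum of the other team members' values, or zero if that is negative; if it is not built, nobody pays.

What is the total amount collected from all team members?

Total value 79 ≥ cost 67, so it is built.
Member 1: others sum to 61; max(0, 67 - 61) = 6.
Member 2: others sum to 60; max(0, 67 - 60) = 7.
Member 3: others sum to 73; max(0, 67 - 73) = 0.
Member 4: others sum to 66; max(0, 67 - 66) = 1.
Member 5: others sum to 56; max(0, 67 - 56) = 11.
Total collected = 6 + 7 + 0 + 1 + 11 = 25.

25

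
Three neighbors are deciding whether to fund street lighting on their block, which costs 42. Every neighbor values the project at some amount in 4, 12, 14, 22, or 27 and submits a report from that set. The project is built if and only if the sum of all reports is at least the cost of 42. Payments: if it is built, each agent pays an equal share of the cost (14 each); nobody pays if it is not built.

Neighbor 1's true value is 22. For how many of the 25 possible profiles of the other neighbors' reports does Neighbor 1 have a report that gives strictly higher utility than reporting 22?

Others report (4, 12): truth gives 0; report 27 gives 8 > 0. Violating.
Others report (4, 14): truth gives 0; report 27 gives 8 > 0. Violating.
Others report (12, 4): truth gives 0; report 27 gives 8 > 0. Violating.
Others report (14, 4): truth gives 0; report 27 gives 8 > 0. Violating.
Others report (4, 4): truth gives 0; no alternative beats it.
Others report (4, 22): truth gives 8; no alternative beats it.
(Checking all 25 profiles: 4 have a profitable deviation, 21 do not.)

4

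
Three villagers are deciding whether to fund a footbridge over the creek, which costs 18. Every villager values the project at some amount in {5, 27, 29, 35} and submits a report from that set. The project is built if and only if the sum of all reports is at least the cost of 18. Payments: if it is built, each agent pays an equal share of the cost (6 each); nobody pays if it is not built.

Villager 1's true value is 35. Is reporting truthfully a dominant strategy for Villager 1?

Yes

Check each profile of the others' reports and compare truth against every alternative report.
Others report (5, 5): truth gives 29, best alternative gives 29.
Others report (5, 27): truth gives 29, best alternative gives 29.
Others report (5, 29): truth gives 29, best alternative gives 29.
Others report (5, 35): truth gives 29, best alternative gives 29.
Others report (27, 5): truth gives 29, best alternative gives 29.
Others report (27, 27): truth gives 29, best alternative gives 29.
(Remaining 10 profiles checked similarly; truth is weakly best in each.)
In every case the truthful report is at least as good as any alternative, so it is a dominant strategy.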